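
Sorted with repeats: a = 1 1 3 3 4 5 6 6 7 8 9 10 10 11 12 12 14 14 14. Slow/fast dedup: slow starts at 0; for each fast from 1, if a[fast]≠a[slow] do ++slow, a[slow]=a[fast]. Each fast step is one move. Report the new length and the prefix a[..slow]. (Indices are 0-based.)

length 12; prefix = [1, 3, 4, 5, 6, 7, 8, 9, 10, 11, 12, 14]

slow=0 fast=1: a[fast]=1=a[slow] dup, fast++
slow=0 fast=2: a[fast]=3≠a[slow]=1 write a[1]=3, slow++,fast++
slow=1 fast=3: a[fast]=3=a[slow] dup, fast++
slow=1 fast=4: a[fast]=4≠a[slow]=3 write a[2]=4, slow++,fast++
slow=2 fast=5: a[fast]=5≠a[slow]=4 write a[3]=5, slow++,fast++
slow=3 fast=6: a[fast]=6≠a[slow]=5 write a[4]=6, slow++,fast++
slow=4 fast=7: a[fast]=6=a[slow] dup, fast++
slow=4 fast=8: a[fast]=7≠a[slow]=6 write a[5]=7, slow++,fast++
slow=5 fast=9: a[fast]=8≠a[slow]=7 write a[6]=8, slow++,fast++
slow=6 fast=10: a[fast]=9≠a[slow]=8 write a[7]=9, slow++,fast++
slow=7 fast=11: a[fast]=10≠a[slow]=9 write a[8]=10, slow++,fast++
slow=8 fast=12: a[fast]=10=a[slow] dup, fast++
slow=8 fast=13: a[fast]=11≠a[slow]=10 write a[9]=11, slow++,fast++
slow=9 fast=14: a[fast]=12≠a[slow]=11 write a[10]=12, slow++,fast++
slow=10 fast=15: a[fast]=12=a[slow] dup, fast++
slow=10 fast=16: a[fast]=14≠a[slow]=12 write a[11]=14, slow++,fast++
slow=11 fast=17: a[fast]=14=a[slow] dup, fast++
slow=11 fast=18: a[fast]=14=a[slow] dup, fast++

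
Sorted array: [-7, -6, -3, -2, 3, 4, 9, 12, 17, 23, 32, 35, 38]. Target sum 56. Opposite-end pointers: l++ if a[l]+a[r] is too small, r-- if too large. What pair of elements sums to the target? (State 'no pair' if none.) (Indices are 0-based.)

[0,12] -7+38=31 <56 → l++
[1,12] -6+38=32 <56 → l++
[2,12] -3+38=35 <56 → l++
[3,12] -2+38=36 <56 → l++
[4,12] 3+38=41 <56 → l++
[5,12] 4+38=42 <56 → l++
[6,12] 9+38=47 <56 → l++
[7,12] 12+38=50 <56 → l++
[8,12] 17+38=55 <56 → l++
[9,12] 23+38=61 >56 → r--
[9,11] 23+35=58 >56 → r--
[9,10] 23+32=55 <56 → l++

no pair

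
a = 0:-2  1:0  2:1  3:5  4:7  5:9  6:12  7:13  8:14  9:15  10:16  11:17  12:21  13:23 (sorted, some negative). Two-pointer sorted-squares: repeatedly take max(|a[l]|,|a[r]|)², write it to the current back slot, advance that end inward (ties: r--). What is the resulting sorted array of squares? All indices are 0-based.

[0, 1, 4, 25, 49, 81, 144, 169, 196, 225, 256, 289, 441, 529]

[0,13] |-2|<=|23| out[13]=529 → r--
[0,12] |-2|<=|21| out[12]=441 → r--
[0,11] |-2|<=|17| out[11]=289 → r--
[0,10] |-2|<=|16| out[10]=256 → r--
[0,9] |-2|<=|15| out[9]=225 → r--
[0,8] |-2|<=|14| out[8]=196 → r--
[0,7] |-2|<=|13| out[7]=169 → r--
[0,6] |-2|<=|12| out[6]=144 → r--
[0,5] |-2|<=|9| out[5]=81 → r--
[0,4] |-2|<=|7| out[4]=49 → r--
[0,3] |-2|<=|5| out[3]=25 → r--
[0,2] |-2|>|1| out[2]=4 → l++
[1,2] |0|<=|1| out[1]=1 → r--
[1,1] |0|<=|0| out[0]=0 → r--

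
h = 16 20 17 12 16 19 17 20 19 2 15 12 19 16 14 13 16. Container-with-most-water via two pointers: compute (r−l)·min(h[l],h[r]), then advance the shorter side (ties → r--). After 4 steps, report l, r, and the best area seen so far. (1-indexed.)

l=1, r=13, best area=256

l=1 r=17: min(16,16)*16=256 best=256 *, r--
l=1 r=16: min(16,13)*15=195 best=256, r--
l=1 r=15: min(16,14)*14=196 best=256, r--
l=1 r=14: min(16,16)*13=208 best=256, r--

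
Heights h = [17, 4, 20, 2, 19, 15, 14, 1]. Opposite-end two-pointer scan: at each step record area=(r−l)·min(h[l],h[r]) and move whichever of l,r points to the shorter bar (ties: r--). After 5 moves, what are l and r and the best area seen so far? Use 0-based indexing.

[0,7] min(17,1)*7=7 best=7 * → r--
[0,6] min(17,14)*6=84 best=84 * → r--
[0,5] min(17,15)*5=75 best=84 → r--
[0,4] min(17,19)*4=68 best=84 → l++
[1,4] min(4,19)*3=12 best=84 → l++

l=2, r=4, best area=84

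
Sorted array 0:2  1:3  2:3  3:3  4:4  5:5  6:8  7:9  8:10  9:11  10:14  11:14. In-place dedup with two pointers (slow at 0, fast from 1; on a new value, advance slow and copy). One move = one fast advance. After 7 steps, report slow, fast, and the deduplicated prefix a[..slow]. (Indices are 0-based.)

(s=0,f=1) a[fast]=3≠a[slow]=2 write a[1]=3 → slow++,fast++
(s=1,f=2) a[fast]=3=a[slow] dup → fast++
(s=1,f=3) a[fast]=3=a[slow] dup → fast++
(s=1,f=4) a[fast]=4≠a[slow]=3 write a[2]=4 → slow++,fast++
(s=2,f=5) a[fast]=5≠a[slow]=4 write a[3]=5 → slow++,fast++
(s=3,f=6) a[fast]=8≠a[slow]=5 write a[4]=8 → slow++,fast++
(s=4,f=7) a[fast]=9≠a[slow]=8 write a[5]=9 → slow++,fast++

slow=5, fast=8, prefix=[2, 3, 4, 5, 8, 9]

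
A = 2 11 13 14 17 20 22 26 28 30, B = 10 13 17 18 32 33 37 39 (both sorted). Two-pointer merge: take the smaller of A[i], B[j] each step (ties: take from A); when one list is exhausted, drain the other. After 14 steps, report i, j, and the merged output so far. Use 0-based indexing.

i=0 j=0: A[i]=2<=B[j]=10 take 2, i++
i=1 j=0: A[i]=11>B[j]=10 take 10, j++
i=1 j=1: A[i]=11<=B[j]=13 take 11, i++
i=2 j=1: A[i]=13<=B[j]=13 take 13, i++
i=3 j=1: A[i]=14>B[j]=13 take 13, j++
i=3 j=2: A[i]=14<=B[j]=17 take 14, i++
i=4 j=2: A[i]=17<=B[j]=17 take 17, i++
i=5 j=2: A[i]=20>B[j]=17 take 17, j++
i=5 j=3: A[i]=20>B[j]=18 take 18, j++
i=5 j=4: A[i]=20<=B[j]=32 take 20, i++
i=6 j=4: A[i]=22<=B[j]=32 take 22, i++
i=7 j=4: A[i]=26<=B[j]=32 take 26, i++
i=8 j=4: A[i]=28<=B[j]=32 take 28, i++
i=9 j=4: A[i]=30<=B[j]=32 take 30, i++

i=10, j=4, merged so far=[2, 10, 11, 13, 13, 14, 17, 17, 18, 20, 22, 26, 28, 30]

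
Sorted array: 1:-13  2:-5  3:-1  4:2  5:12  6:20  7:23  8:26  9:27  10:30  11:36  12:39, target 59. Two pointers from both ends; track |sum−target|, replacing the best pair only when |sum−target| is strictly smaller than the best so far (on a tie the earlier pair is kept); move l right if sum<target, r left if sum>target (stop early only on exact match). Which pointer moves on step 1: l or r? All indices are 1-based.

l=1 r=12: -13+39=26 d=33 *, l++

l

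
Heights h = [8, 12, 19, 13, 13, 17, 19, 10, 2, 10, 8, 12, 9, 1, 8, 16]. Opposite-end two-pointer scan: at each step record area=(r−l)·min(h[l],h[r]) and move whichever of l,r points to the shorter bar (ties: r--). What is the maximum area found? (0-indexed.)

[0,15] min(8,16)*15=120 best=120 * → l++
[1,15] min(12,16)*14=168 best=168 * → l++
[2,15] min(19,16)*13=208 best=208 * → r--
[2,14] min(19,8)*12=96 best=208 → r--
[2,13] min(19,1)*11=11 best=208 → r--
[2,12] min(19,9)*10=90 best=208 → r--
[2,11] min(19,12)*9=108 best=208 → r--
[2,10] min(19,8)*8=64 best=208 → r--
[2,9] min(19,10)*7=70 best=208 → r--
[2,8] min(19,2)*6=12 best=208 → r--
[2,7] min(19,10)*5=50 best=208 → r--
[2,6] min(19,19)*4=76 best=208 → r--
[2,5] min(19,17)*3=51 best=208 → r--
[2,4] min(19,13)*2=26 best=208 → r--
[2,3] min(19,13)*1=13 best=208 → r--

max area = 208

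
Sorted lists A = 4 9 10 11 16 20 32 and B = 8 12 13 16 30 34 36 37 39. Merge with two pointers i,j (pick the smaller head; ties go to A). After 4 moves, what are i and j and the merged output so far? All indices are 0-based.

i=3, j=1, merged so far=[4, 8, 9, 10]

i=0 j=0: A[i]=4<=B[j]=8 take 4, i++
i=1 j=0: A[i]=9>B[j]=8 take 8, j++
i=1 j=1: A[i]=9<=B[j]=12 take 9, i++
i=2 j=1: A[i]=10<=B[j]=12 take 10, i++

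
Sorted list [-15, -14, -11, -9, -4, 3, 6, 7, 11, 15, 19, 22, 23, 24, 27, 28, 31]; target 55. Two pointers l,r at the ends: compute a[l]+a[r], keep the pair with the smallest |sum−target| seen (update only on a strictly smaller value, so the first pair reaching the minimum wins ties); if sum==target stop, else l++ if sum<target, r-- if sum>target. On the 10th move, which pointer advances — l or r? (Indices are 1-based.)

l

l=1 r=17: -15+31=16 d=39 *, l++
l=2 r=17: -14+31=17 d=38 *, l++
l=3 r=17: -11+31=20 d=35 *, l++
l=4 r=17: -9+31=22 d=33 *, l++
l=5 r=17: -4+31=27 d=28 *, l++
l=6 r=17: 3+31=34 d=21 *, l++
l=7 r=17: 6+31=37 d=18 *, l++
l=8 r=17: 7+31=38 d=17 *, l++
l=9 r=17: 11+31=42 d=13 *, l++
l=10 r=17: 15+31=46 d=9 *, l++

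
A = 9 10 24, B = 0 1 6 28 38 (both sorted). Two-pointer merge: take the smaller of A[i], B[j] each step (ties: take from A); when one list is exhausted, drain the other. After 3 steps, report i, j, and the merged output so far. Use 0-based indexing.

[i=0,j=0] A[i]=9>B[j]=0 take 0 → j++
[i=0,j=1] A[i]=9>B[j]=1 take 1 → j++
[i=0,j=2] A[i]=9>B[j]=6 take 6 → j++

i=0, j=3, merged so far=[0, 1, 6]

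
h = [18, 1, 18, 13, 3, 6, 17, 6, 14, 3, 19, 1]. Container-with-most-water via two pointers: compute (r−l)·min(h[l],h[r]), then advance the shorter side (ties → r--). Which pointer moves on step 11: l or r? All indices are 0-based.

l

l=0 r=11: min(18,1)*11=11 best=11 *, r--
l=0 r=10: min(18,19)*10=180 best=180 *, l++
l=1 r=10: min(1,19)*9=9 best=180, l++
l=2 r=10: min(18,19)*8=144 best=180, l++
l=3 r=10: min(13,19)*7=91 best=180, l++
l=4 r=10: min(3,19)*6=18 best=180, l++
l=5 r=10: min(6,19)*5=30 best=180, l++
l=6 r=10: min(17,19)*4=68 best=180, l++
l=7 r=10: min(6,19)*3=18 best=180, l++
l=8 r=10: min(14,19)*2=28 best=180, l++
l=9 r=10: min(3,19)*1=3 best=180, l++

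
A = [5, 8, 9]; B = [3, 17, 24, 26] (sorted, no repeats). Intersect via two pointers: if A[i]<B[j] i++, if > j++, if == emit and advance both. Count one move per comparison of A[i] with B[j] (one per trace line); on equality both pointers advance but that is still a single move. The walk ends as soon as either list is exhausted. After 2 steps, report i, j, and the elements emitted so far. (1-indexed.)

i=2, j=2, emitted=[]

[i=1,j=1] 5>3 → j++
[i=1,j=2] 5<17 → i++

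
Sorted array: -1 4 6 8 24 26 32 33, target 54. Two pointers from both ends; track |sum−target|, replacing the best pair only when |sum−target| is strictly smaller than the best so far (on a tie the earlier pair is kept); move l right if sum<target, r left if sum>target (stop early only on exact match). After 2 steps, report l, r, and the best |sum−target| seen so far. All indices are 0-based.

l=2, r=7, best |Δ|=17

l=0 r=7: -1+33=32 d=22 *, l++
l=1 r=7: 4+33=37 d=17 *, l++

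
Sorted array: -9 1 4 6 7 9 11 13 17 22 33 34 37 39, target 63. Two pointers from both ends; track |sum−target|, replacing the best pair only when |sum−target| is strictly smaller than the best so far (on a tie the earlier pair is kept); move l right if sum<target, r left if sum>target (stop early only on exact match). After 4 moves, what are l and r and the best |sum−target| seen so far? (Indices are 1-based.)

l=5, r=14, best |Δ|=18

l=1 r=14: -9+39=30 d=33 *, l++
l=2 r=14: 1+39=40 d=23 *, l++
l=3 r=14: 4+39=43 d=20 *, l++
l=4 r=14: 6+39=45 d=18 *, l++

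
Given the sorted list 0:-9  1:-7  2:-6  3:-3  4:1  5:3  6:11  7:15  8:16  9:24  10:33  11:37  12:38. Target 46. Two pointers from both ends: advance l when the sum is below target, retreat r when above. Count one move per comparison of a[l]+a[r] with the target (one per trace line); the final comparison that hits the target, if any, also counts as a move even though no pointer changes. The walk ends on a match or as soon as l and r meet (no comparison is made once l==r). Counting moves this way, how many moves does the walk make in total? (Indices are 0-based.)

l=0 r=12: -9+38=29 <46, l++
l=1 r=12: -7+38=31 <46, l++
l=2 r=12: -6+38=32 <46, l++
l=3 r=12: -3+38=35 <46, l++
l=4 r=12: 1+38=39 <46, l++
l=5 r=12: 3+38=41 <46, l++
l=6 r=12: 11+38=49 >46, r--
l=6 r=11: 11+37=48 >46, r--
l=6 r=10: 11+33=44 <46, l++
l=7 r=10: 15+33=48 >46, r--
l=7 r=9: 15+24=39 <46, l++
l=8 r=9: 16+24=40 <46, l++

12 moves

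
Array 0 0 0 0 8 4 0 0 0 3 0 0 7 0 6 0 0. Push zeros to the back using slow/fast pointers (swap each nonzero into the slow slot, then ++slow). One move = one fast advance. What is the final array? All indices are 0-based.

slow=0 fast=0: a[fast]=0, fast++
slow=0 fast=1: a[fast]=0, fast++
slow=0 fast=2: a[fast]=0, fast++
slow=0 fast=3: a[fast]=0, fast++
slow=0 fast=4: a[fast]=8≠0 swap→a[0]=8, slow++,fast++
slow=1 fast=5: a[fast]=4≠0 swap→a[1]=4, slow++,fast++
slow=2 fast=6: a[fast]=0, fast++
slow=2 fast=7: a[fast]=0, fast++
slow=2 fast=8: a[fast]=0, fast++
slow=2 fast=9: a[fast]=3≠0 swap→a[2]=3, slow++,fast++
slow=3 fast=10: a[fast]=0, fast++
slow=3 fast=11: a[fast]=0, fast++
slow=3 fast=12: a[fast]=7≠0 swap→a[3]=7, slow++,fast++
slow=4 fast=13: a[fast]=0, fast++
slow=4 fast=14: a[fast]=6≠0 swap→a[4]=6, slow++,fast++
slow=5 fast=15: a[fast]=0, fast++
slow=5 fast=16: a[fast]=0, fast++

[8, 4, 3, 7, 6, 0, 0, 0, 0, 0, 0, 0, 0, 0, 0, 0, 0]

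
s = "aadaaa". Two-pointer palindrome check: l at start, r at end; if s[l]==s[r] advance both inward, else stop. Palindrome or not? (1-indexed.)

not a palindrome (mismatch at 3,4)

l=1 r=6: 'a'=='a', l++,r--
l=2 r=5: 'a'=='a', l++,r--
l=3 r=4: 'd'!='a', stop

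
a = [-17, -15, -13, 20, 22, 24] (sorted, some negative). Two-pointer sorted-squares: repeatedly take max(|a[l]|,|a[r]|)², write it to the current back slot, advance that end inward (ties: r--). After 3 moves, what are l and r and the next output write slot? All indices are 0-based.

l=0, r=2, next write slot=2

l=0 r=5: |-17|<=|24| out[5]=576, r--
l=0 r=4: |-17|<=|22| out[4]=484, r--
l=0 r=3: |-17|<=|20| out[3]=400, r--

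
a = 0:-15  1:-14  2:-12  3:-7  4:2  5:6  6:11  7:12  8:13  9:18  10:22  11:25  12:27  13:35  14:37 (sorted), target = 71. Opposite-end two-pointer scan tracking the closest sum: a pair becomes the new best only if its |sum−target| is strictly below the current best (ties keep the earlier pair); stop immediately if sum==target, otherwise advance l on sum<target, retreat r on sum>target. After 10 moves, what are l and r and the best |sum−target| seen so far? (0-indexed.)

[0,14] -15+37=22 d=49 * → l++
[1,14] -14+37=23 d=48 * → l++
[2,14] -12+37=25 d=46 * → l++
[3,14] -7+37=30 d=41 * → l++
[4,14] 2+37=39 d=32 * → l++
[5,14] 6+37=43 d=28 * → l++
[6,14] 11+37=48 d=23 * → l++
[7,14] 12+37=49 d=22 * → l++
[8,14] 13+37=50 d=21 * → l++
[9,14] 18+37=55 d=16 * → l++

l=10, r=14, best |Δ|=16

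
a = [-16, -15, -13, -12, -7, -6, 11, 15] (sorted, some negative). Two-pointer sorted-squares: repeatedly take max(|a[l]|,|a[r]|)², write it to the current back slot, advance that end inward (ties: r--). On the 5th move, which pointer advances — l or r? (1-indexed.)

l=1 r=8: |-16|>|15| out[8]=256, l++
l=2 r=8: |-15|<=|15| out[7]=225, r--
l=2 r=7: |-15|>|11| out[6]=225, l++
l=3 r=7: |-13|>|11| out[5]=169, l++
l=4 r=7: |-12|>|11| out[4]=144, l++

l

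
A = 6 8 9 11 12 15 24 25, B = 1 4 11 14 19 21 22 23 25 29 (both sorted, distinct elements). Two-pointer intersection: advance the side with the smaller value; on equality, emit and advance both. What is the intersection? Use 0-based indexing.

i=0 j=0: 6>1, j++
i=0 j=1: 6>4, j++
i=0 j=2: 6<11, i++
i=1 j=2: 8<11, i++
i=2 j=2: 9<11, i++
i=3 j=2: 11==11 emit, i++,j++
i=4 j=3: 12<14, i++
i=5 j=3: 15>14, j++
i=5 j=4: 15<19, i++
i=6 j=4: 24>19, j++
i=6 j=5: 24>21, j++
i=6 j=6: 24>22, j++
i=6 j=7: 24>23, j++
i=6 j=8: 24<25, i++
i=7 j=8: 25==25 emit, i++,j++

intersection = [11, 25]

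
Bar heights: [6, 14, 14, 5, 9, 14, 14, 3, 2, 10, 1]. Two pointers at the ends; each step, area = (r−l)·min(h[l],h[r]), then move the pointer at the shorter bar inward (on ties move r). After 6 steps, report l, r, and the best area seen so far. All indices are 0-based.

[0,10] min(6,1)*10=10 best=10 * → r--
[0,9] min(6,10)*9=54 best=54 * → l++
[1,9] min(14,10)*8=80 best=80 * → r--
[1,8] min(14,2)*7=14 best=80 → r--
[1,7] min(14,3)*6=18 best=80 → r--
[1,6] min(14,14)*5=70 best=80 → r--

l=1, r=5, best area=80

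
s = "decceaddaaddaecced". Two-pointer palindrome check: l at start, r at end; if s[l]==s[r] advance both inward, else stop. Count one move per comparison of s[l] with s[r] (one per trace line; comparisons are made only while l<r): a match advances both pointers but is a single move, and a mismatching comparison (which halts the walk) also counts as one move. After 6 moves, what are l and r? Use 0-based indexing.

[0,17] 'd'=='d' → l++,r--
[1,16] 'e'=='e' → l++,r--
[2,15] 'c'=='c' → l++,r--
[3,14] 'c'=='c' → l++,r--
[4,13] 'e'=='e' → l++,r--
[5,12] 'a'=='a' → l++,r--

l=6, r=11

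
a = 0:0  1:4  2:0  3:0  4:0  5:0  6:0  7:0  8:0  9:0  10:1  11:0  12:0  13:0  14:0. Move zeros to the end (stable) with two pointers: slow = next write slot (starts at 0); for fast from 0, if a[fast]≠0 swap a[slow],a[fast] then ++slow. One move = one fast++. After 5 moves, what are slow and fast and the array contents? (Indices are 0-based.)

slow=1, fast=5, a=[4, 0, 0, 0, 0, 0, 0, 0, 0, 0, 1, 0, 0, 0, 0]

slow=0 fast=0: a[fast]=0, fast++
slow=0 fast=1: a[fast]=4≠0 swap→a[0]=4, slow++,fast++
slow=1 fast=2: a[fast]=0, fast++
slow=1 fast=3: a[fast]=0, fast++
slow=1 fast=4: a[fast]=0, fast++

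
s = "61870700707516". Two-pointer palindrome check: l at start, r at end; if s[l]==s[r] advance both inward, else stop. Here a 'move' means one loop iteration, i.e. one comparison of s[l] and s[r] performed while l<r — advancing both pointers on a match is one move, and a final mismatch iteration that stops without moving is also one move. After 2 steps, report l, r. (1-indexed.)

l=3, r=12

[1,14] '6'=='6' → l++,r--
[2,13] '1'=='1' → l++,r--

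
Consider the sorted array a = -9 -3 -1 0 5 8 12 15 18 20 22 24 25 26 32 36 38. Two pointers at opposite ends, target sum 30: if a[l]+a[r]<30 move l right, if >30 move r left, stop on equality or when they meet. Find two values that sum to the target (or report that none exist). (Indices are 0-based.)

(5, 25)

l=0 r=16: -9+38=29 <30, l++
l=1 r=16: -3+38=35 >30, r--
l=1 r=15: -3+36=33 >30, r--
l=1 r=14: -3+32=29 <30, l++
l=2 r=14: -1+32=31 >30, r--
l=2 r=13: -1+26=25 <30, l++
l=3 r=13: 0+26=26 <30, l++
l=4 r=13: 5+26=31 >30, r--
l=4 r=12: 5+25=30, found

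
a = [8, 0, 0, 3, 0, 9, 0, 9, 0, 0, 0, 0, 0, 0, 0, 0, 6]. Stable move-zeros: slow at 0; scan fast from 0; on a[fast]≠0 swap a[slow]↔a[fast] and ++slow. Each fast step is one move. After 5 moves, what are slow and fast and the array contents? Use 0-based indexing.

(s=0,f=0) a[fast]=8≠0 swap→a[0]=8 → slow++,fast++
(s=1,f=1) a[fast]=0 → fast++
(s=1,f=2) a[fast]=0 → fast++
(s=1,f=3) a[fast]=3≠0 swap→a[1]=3 → slow++,fast++
(s=2,f=4) a[fast]=0 → fast++

slow=2, fast=5, a=[8, 3, 0, 0, 0, 9, 0, 9, 0, 0, 0, 0, 0, 0, 0, 0, 6]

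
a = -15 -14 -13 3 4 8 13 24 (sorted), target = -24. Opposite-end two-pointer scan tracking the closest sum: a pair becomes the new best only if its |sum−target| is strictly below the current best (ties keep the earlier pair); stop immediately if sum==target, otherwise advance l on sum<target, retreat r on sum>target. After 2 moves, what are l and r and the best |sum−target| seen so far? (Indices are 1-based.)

l=1 r=8: -15+24=9 d=33 *, r--
l=1 r=7: -15+13=-2 d=22 *, r--

l=1, r=6, best |Δ|=22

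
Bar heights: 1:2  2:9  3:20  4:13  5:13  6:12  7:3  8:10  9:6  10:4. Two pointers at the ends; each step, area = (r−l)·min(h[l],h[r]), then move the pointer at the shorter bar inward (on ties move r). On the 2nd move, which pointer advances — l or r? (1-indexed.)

[1,10] min(2,4)*9=18 best=18 * → l++
[2,10] min(9,4)*8=32 best=32 * → r--

r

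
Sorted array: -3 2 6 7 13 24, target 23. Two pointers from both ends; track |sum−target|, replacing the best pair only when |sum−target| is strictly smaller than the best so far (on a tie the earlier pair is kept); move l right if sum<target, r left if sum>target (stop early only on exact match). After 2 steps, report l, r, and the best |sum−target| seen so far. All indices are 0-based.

l=1, r=4, best |Δ|=2

l=0 r=5: -3+24=21 d=2 *, l++
l=1 r=5: 2+24=26 d=3, r--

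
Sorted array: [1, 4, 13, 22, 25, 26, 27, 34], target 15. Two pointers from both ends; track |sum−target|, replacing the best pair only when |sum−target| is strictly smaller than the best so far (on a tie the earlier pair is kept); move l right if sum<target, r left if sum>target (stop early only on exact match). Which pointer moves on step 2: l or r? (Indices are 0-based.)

[0,7] 1+34=35 d=20 * → r--
[0,6] 1+27=28 d=13 * → r--

r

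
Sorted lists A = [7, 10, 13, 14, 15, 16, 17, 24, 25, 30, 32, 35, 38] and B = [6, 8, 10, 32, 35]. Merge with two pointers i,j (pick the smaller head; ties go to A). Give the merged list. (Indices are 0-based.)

[i=0,j=0] A[i]=7>B[j]=6 take 6 → j++
[i=0,j=1] A[i]=7<=B[j]=8 take 7 → i++
[i=1,j=1] A[i]=10>B[j]=8 take 8 → j++
[i=1,j=2] A[i]=10<=B[j]=10 take 10 → i++
[i=2,j=2] A[i]=13>B[j]=10 take 10 → j++
[i=2,j=3] A[i]=13<=B[j]=32 take 13 → i++
[i=3,j=3] A[i]=14<=B[j]=32 take 14 → i++
[i=4,j=3] A[i]=15<=B[j]=32 take 15 → i++
[i=5,j=3] A[i]=16<=B[j]=32 take 16 → i++
[i=6,j=3] A[i]=17<=B[j]=32 take 17 → i++
[i=7,j=3] A[i]=24<=B[j]=32 take 24 → i++
[i=8,j=3] A[i]=25<=B[j]=32 take 25 → i++
[i=9,j=3] A[i]=30<=B[j]=32 take 30 → i++
[i=10,j=3] A[i]=32<=B[j]=32 take 32 → i++
[i=11,j=3] A[i]=35>B[j]=32 take 32 → j++
[i=11,j=4] A[i]=35<=B[j]=35 take 35 → i++
[i=12,j=4] A[i]=38>B[j]=35 take 35 → j++
[i=12,j=5] B done, take A[i]=38 → i++

[6, 7, 8, 10, 10, 13, 14, 15, 16, 17, 24, 25, 30, 32, 32, 35, 35, 38]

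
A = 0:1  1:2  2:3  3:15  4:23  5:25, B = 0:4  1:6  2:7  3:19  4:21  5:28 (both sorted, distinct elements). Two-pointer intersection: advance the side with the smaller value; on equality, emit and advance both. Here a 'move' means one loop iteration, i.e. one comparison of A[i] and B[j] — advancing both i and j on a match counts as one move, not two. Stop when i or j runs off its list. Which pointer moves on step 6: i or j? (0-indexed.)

j

[i=0,j=0] 1<4 → i++
[i=1,j=0] 2<4 → i++
[i=2,j=0] 3<4 → i++
[i=3,j=0] 15>4 → j++
[i=3,j=1] 15>6 → j++
[i=3,j=2] 15>7 → j++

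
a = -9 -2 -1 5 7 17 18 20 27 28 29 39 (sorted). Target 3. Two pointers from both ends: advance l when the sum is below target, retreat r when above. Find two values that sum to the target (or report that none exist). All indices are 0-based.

(-2, 5)

l=0 r=11: -9+39=30 >3, r--
l=0 r=10: -9+29=20 >3, r--
l=0 r=9: -9+28=19 >3, r--
l=0 r=8: -9+27=18 >3, r--
l=0 r=7: -9+20=11 >3, r--
l=0 r=6: -9+18=9 >3, r--
l=0 r=5: -9+17=8 >3, r--
l=0 r=4: -9+7=-2 <3, l++
l=1 r=4: -2+7=5 >3, r--
l=1 r=3: -2+5=3, found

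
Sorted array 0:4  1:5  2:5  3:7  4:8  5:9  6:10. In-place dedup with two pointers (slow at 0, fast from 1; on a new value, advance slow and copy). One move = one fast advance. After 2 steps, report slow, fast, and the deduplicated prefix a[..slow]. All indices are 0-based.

slow=0 fast=1: a[fast]=5≠a[slow]=4 write a[1]=5, slow++,fast++
slow=1 fast=2: a[fast]=5=a[slow] dup, fast++

slow=1, fast=3, prefix=[4, 5]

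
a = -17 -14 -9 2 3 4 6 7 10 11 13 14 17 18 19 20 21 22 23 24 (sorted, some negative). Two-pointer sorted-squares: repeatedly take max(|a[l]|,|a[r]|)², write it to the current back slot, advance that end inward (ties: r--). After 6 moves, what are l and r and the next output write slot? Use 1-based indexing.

l=1, r=14, next write slot=14

l=1 r=20: |-17|<=|24| out[20]=576, r--
l=1 r=19: |-17|<=|23| out[19]=529, r--
l=1 r=18: |-17|<=|22| out[18]=484, r--
l=1 r=17: |-17|<=|21| out[17]=441, r--
l=1 r=16: |-17|<=|20| out[16]=400, r--
l=1 r=15: |-17|<=|19| out[15]=361, r--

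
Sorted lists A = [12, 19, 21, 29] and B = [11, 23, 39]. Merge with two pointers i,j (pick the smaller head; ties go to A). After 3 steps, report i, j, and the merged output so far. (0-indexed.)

i=0 j=0: A[i]=12>B[j]=11 take 11, j++
i=0 j=1: A[i]=12<=B[j]=23 take 12, i++
i=1 j=1: A[i]=19<=B[j]=23 take 19, i++

i=2, j=1, merged so far=[11, 12, 19]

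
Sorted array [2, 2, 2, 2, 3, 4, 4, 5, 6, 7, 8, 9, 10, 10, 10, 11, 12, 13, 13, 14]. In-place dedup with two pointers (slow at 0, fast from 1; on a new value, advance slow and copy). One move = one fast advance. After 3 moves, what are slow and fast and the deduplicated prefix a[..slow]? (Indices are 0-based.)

slow=0 fast=1: a[fast]=2=a[slow] dup, fast++
slow=0 fast=2: a[fast]=2=a[slow] dup, fast++
slow=0 fast=3: a[fast]=2=a[slow] dup, fast++

slow=0, fast=4, prefix=[2]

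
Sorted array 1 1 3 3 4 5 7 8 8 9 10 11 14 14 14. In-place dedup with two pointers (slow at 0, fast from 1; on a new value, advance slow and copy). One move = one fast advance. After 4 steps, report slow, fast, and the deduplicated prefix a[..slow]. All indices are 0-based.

slow=2, fast=5, prefix=[1, 3, 4]

slow=0 fast=1: a[fast]=1=a[slow] dup, fast++
slow=0 fast=2: a[fast]=3≠a[slow]=1 write a[1]=3, slow++,fast++
slow=1 fast=3: a[fast]=3=a[slow] dup, fast++
slow=1 fast=4: a[fast]=4≠a[slow]=3 write a[2]=4, slow++,fast++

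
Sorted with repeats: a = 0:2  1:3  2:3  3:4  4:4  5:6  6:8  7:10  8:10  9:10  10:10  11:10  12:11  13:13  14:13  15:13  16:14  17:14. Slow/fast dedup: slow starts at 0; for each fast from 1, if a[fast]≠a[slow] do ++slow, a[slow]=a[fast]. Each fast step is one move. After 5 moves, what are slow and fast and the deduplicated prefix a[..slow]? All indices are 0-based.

slow=0 fast=1: a[fast]=3≠a[slow]=2 write a[1]=3, slow++,fast++
slow=1 fast=2: a[fast]=3=a[slow] dup, fast++
slow=1 fast=3: a[fast]=4≠a[slow]=3 write a[2]=4, slow++,fast++
slow=2 fast=4: a[fast]=4=a[slow] dup, fast++
slow=2 fast=5: a[fast]=6≠a[slow]=4 write a[3]=6, slow++,fast++

slow=3, fast=6, prefix=[2, 3, 4, 6]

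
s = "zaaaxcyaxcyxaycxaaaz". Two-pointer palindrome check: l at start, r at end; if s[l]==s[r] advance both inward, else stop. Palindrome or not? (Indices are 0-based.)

not a palindrome (mismatch at 9,10)

l=0 r=19: 'z'=='z', l++,r--
l=1 r=18: 'a'=='a', l++,r--
l=2 r=17: 'a'=='a', l++,r--
l=3 r=16: 'a'=='a', l++,r--
l=4 r=15: 'x'=='x', l++,r--
l=5 r=14: 'c'=='c', l++,r--
l=6 r=13: 'y'=='y', l++,r--
l=7 r=12: 'a'=='a', l++,r--
l=8 r=11: 'x'=='x', l++,r--
l=9 r=10: 'c'!='y', stop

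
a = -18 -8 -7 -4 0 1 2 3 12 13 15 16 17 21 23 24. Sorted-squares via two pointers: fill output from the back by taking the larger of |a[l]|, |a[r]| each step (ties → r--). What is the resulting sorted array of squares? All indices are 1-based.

[0, 1, 4, 9, 16, 49, 64, 144, 169, 225, 256, 289, 324, 441, 529, 576]

[1,16] |-18|<=|24| out[16]=576 → r--
[1,15] |-18|<=|23| out[15]=529 → r--
[1,14] |-18|<=|21| out[14]=441 → r--
[1,13] |-18|>|17| out[13]=324 → l++
[2,13] |-8|<=|17| out[12]=289 → r--
[2,12] |-8|<=|16| out[11]=256 → r--
[2,11] |-8|<=|15| out[10]=225 → r--
[2,10] |-8|<=|13| out[9]=169 → r--
[2,9] |-8|<=|12| out[8]=144 → r--
[2,8] |-8|>|3| out[7]=64 → l++
[3,8] |-7|>|3| out[6]=49 → l++
[4,8] |-4|>|3| out[5]=16 → l++
[5,8] |0|<=|3| out[4]=9 → r--
[5,7] |0|<=|2| out[3]=4 → r--
[5,6] |0|<=|1| out[2]=1 → r--
[5,5] |0|<=|0| out[1]=0 → r--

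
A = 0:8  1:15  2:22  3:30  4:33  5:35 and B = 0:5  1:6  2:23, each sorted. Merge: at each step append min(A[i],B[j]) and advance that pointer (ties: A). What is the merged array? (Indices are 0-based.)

i=0 j=0: A[i]=8>B[j]=5 take 5, j++
i=0 j=1: A[i]=8>B[j]=6 take 6, j++
i=0 j=2: A[i]=8<=B[j]=23 take 8, i++
i=1 j=2: A[i]=15<=B[j]=23 take 15, i++
i=2 j=2: A[i]=22<=B[j]=23 take 22, i++
i=3 j=2: A[i]=30>B[j]=23 take 23, j++
i=3 j=3: B done, take A[i]=30, i++
i=4 j=3: B done, take A[i]=33, i++
i=5 j=3: B done, take A[i]=35, i++

[5, 6, 8, 15, 22, 23, 30, 33, 35]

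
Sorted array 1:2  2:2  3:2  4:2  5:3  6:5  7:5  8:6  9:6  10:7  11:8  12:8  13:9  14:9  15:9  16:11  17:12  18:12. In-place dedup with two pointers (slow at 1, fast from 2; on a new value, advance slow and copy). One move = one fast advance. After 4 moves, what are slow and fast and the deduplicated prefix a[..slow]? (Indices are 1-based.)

(s=1,f=2) a[fast]=2=a[slow] dup → fast++
(s=1,f=3) a[fast]=2=a[slow] dup → fast++
(s=1,f=4) a[fast]=2=a[slow] dup → fast++
(s=1,f=5) a[fast]=3≠a[slow]=2 write a[2]=3 → slow++,fast++

slow=2, fast=6, prefix=[2, 3]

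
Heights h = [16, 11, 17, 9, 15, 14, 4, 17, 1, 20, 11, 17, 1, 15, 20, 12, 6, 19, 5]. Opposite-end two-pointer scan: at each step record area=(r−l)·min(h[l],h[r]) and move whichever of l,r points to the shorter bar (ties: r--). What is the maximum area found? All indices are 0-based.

[0,18] min(16,5)*18=90 best=90 * → r--
[0,17] min(16,19)*17=272 best=272 * → l++
[1,17] min(11,19)*16=176 best=272 → l++
[2,17] min(17,19)*15=255 best=272 → l++
[3,17] min(9,19)*14=126 best=272 → l++
[4,17] min(15,19)*13=195 best=272 → l++
[5,17] min(14,19)*12=168 best=272 → l++
[6,17] min(4,19)*11=44 best=272 → l++
[7,17] min(17,19)*10=170 best=272 → l++
[8,17] min(1,19)*9=9 best=272 → l++
[9,17] min(20,19)*8=152 best=272 → r--
[9,16] min(20,6)*7=42 best=272 → r--
[9,15] min(20,12)*6=72 best=272 → r--
[9,14] min(20,20)*5=100 best=272 → r--
[9,13] min(20,15)*4=60 best=272 → r--
[9,12] min(20,1)*3=3 best=272 → r--
[9,11] min(20,17)*2=34 best=272 → r--
[9,10] min(20,11)*1=11 best=272 → r--

max area = 272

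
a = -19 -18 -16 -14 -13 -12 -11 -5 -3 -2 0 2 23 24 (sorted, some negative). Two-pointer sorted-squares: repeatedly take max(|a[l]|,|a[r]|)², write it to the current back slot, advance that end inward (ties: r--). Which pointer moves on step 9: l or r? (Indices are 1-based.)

l

l=1 r=14: |-19|<=|24| out[14]=576, r--
l=1 r=13: |-19|<=|23| out[13]=529, r--
l=1 r=12: |-19|>|2| out[12]=361, l++
l=2 r=12: |-18|>|2| out[11]=324, l++
l=3 r=12: |-16|>|2| out[10]=256, l++
l=4 r=12: |-14|>|2| out[9]=196, l++
l=5 r=12: |-13|>|2| out[8]=169, l++
l=6 r=12: |-12|>|2| out[7]=144, l++
l=7 r=12: |-11|>|2| out[6]=121, l++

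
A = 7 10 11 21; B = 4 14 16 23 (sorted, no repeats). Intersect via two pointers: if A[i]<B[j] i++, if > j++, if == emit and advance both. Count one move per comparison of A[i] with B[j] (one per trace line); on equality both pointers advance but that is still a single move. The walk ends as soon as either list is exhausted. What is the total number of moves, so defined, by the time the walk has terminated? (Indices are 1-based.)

7 moves

i=1 j=1: 7>4, j++
i=1 j=2: 7<14, i++
i=2 j=2: 10<14, i++
i=3 j=2: 11<14, i++
i=4 j=2: 21>14, j++
i=4 j=3: 21>16, j++
i=4 j=4: 21<23, i++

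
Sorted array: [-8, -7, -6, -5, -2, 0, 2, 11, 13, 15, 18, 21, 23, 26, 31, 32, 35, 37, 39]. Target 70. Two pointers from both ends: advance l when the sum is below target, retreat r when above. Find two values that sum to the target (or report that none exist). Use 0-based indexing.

(31, 39)

l=0 r=18: -8+39=31 <70, l++
l=1 r=18: -7+39=32 <70, l++
l=2 r=18: -6+39=33 <70, l++
l=3 r=18: -5+39=34 <70, l++
l=4 r=18: -2+39=37 <70, l++
l=5 r=18: 0+39=39 <70, l++
l=6 r=18: 2+39=41 <70, l++
l=7 r=18: 11+39=50 <70, l++
l=8 r=18: 13+39=52 <70, l++
l=9 r=18: 15+39=54 <70, l++
l=10 r=18: 18+39=57 <70, l++
l=11 r=18: 21+39=60 <70, l++
l=12 r=18: 23+39=62 <70, l++
l=13 r=18: 26+39=65 <70, l++
l=14 r=18: 31+39=70, found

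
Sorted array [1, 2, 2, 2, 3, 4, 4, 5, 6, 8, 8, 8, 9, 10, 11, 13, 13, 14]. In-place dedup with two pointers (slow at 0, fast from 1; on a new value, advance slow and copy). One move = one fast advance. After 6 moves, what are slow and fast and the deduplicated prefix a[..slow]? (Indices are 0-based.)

slow=3, fast=7, prefix=[1, 2, 3, 4]

slow=0 fast=1: a[fast]=2≠a[slow]=1 write a[1]=2, slow++,fast++
slow=1 fast=2: a[fast]=2=a[slow] dup, fast++
slow=1 fast=3: a[fast]=2=a[slow] dup, fast++
slow=1 fast=4: a[fast]=3≠a[slow]=2 write a[2]=3, slow++,fast++
slow=2 fast=5: a[fast]=4≠a[slow]=3 write a[3]=4, slow++,fast++
slow=3 fast=6: a[fast]=4=a[slow] dup, fast++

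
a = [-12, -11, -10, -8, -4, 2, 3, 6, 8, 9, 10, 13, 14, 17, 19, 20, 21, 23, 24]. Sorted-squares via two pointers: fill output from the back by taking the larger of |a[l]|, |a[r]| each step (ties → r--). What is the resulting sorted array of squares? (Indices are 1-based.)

l=1 r=19: |-12|<=|24| out[19]=576, r--
l=1 r=18: |-12|<=|23| out[18]=529, r--
l=1 r=17: |-12|<=|21| out[17]=441, r--
l=1 r=16: |-12|<=|20| out[16]=400, r--
l=1 r=15: |-12|<=|19| out[15]=361, r--
l=1 r=14: |-12|<=|17| out[14]=289, r--
l=1 r=13: |-12|<=|14| out[13]=196, r--
l=1 r=12: |-12|<=|13| out[12]=169, r--
l=1 r=11: |-12|>|10| out[11]=144, l++
l=2 r=11: |-11|>|10| out[10]=121, l++
l=3 r=11: |-10|<=|10| out[9]=100, r--
l=3 r=10: |-10|>|9| out[8]=100, l++
l=4 r=10: |-8|<=|9| out[7]=81, r--
l=4 r=9: |-8|<=|8| out[6]=64, r--
l=4 r=8: |-8|>|6| out[5]=64, l++
l=5 r=8: |-4|<=|6| out[4]=36, r--
l=5 r=7: |-4|>|3| out[3]=16, l++
l=6 r=7: |2|<=|3| out[2]=9, r--
l=6 r=6: |2|<=|2| out[1]=4, r--

[4, 9, 16, 36, 64, 64, 81, 100, 100, 121, 144, 169, 196, 289, 361, 400, 441, 529, 576]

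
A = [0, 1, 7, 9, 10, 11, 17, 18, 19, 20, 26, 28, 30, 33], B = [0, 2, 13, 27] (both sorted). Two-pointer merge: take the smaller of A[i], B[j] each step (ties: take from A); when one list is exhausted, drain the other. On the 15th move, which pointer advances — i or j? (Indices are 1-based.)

j

[i=1,j=1] A[i]=0<=B[j]=0 take 0 → i++
[i=2,j=1] A[i]=1>B[j]=0 take 0 → j++
[i=2,j=2] A[i]=1<=B[j]=2 take 1 → i++
[i=3,j=2] A[i]=7>B[j]=2 take 2 → j++
[i=3,j=3] A[i]=7<=B[j]=13 take 7 → i++
[i=4,j=3] A[i]=9<=B[j]=13 take 9 → i++
[i=5,j=3] A[i]=10<=B[j]=13 take 10 → i++
[i=6,j=3] A[i]=11<=B[j]=13 take 11 → i++
[i=7,j=3] A[i]=17>B[j]=13 take 13 → j++
[i=7,j=4] A[i]=17<=B[j]=27 take 17 → i++
[i=8,j=4] A[i]=18<=B[j]=27 take 18 → i++
[i=9,j=4] A[i]=19<=B[j]=27 take 19 → i++
[i=10,j=4] A[i]=20<=B[j]=27 take 20 → i++
[i=11,j=4] A[i]=26<=B[j]=27 take 26 → i++
[i=12,j=4] A[i]=28>B[j]=27 take 27 → j++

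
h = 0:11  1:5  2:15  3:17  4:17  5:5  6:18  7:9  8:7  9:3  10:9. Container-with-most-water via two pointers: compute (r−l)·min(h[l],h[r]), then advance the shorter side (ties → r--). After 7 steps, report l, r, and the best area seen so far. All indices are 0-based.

l=3, r=6, best area=90

l=0 r=10: min(11,9)*10=90 best=90 *, r--
l=0 r=9: min(11,3)*9=27 best=90, r--
l=0 r=8: min(11,7)*8=56 best=90, r--
l=0 r=7: min(11,9)*7=63 best=90, r--
l=0 r=6: min(11,18)*6=66 best=90, l++
l=1 r=6: min(5,18)*5=25 best=90, l++
l=2 r=6: min(15,18)*4=60 best=90, l++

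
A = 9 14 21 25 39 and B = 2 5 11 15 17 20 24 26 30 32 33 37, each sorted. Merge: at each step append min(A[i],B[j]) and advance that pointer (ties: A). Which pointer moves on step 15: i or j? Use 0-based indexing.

[i=0,j=0] A[i]=9>B[j]=2 take 2 → j++
[i=0,j=1] A[i]=9>B[j]=5 take 5 → j++
[i=0,j=2] A[i]=9<=B[j]=11 take 9 → i++
[i=1,j=2] A[i]=14>B[j]=11 take 11 → j++
[i=1,j=3] A[i]=14<=B[j]=15 take 14 → i++
[i=2,j=3] A[i]=21>B[j]=15 take 15 → j++
[i=2,j=4] A[i]=21>B[j]=17 take 17 → j++
[i=2,j=5] A[i]=21>B[j]=20 take 20 → j++
[i=2,j=6] A[i]=21<=B[j]=24 take 21 → i++
[i=3,j=6] A[i]=25>B[j]=24 take 24 → j++
[i=3,j=7] A[i]=25<=B[j]=26 take 25 → i++
[i=4,j=7] A[i]=39>B[j]=26 take 26 → j++
[i=4,j=8] A[i]=39>B[j]=30 take 30 → j++
[i=4,j=9] A[i]=39>B[j]=32 take 32 → j++
[i=4,j=10] A[i]=39>B[j]=33 take 33 → j++

j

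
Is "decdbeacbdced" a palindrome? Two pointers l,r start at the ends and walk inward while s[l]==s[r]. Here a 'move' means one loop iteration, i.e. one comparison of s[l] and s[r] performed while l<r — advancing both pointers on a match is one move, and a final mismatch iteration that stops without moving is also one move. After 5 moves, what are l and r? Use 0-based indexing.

l=0 r=12: 'd'=='d', l++,r--
l=1 r=11: 'e'=='e', l++,r--
l=2 r=10: 'c'=='c', l++,r--
l=3 r=9: 'd'=='d', l++,r--
l=4 r=8: 'b'=='b', l++,r--

l=5, r=7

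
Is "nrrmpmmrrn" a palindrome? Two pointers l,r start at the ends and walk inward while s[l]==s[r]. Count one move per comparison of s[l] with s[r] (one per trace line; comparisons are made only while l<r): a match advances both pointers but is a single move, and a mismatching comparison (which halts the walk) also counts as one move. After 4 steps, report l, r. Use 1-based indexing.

l=5, r=6

[1,10] 'n'=='n' → l++,r--
[2,9] 'r'=='r' → l++,r--
[3,8] 'r'=='r' → l++,r--
[4,7] 'm'=='m' → l++,r--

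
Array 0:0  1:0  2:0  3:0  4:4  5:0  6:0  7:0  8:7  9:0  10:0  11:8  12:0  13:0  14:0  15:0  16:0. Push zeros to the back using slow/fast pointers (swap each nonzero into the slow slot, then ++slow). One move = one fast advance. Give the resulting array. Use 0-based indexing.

slow=0 fast=0: a[fast]=0, fast++
slow=0 fast=1: a[fast]=0, fast++
slow=0 fast=2: a[fast]=0, fast++
slow=0 fast=3: a[fast]=0, fast++
slow=0 fast=4: a[fast]=4≠0 swap→a[0]=4, slow++,fast++
slow=1 fast=5: a[fast]=0, fast++
slow=1 fast=6: a[fast]=0, fast++
slow=1 fast=7: a[fast]=0, fast++
slow=1 fast=8: a[fast]=7≠0 swap→a[1]=7, slow++,fast++
slow=2 fast=9: a[fast]=0, fast++
slow=2 fast=10: a[fast]=0, fast++
slow=2 fast=11: a[fast]=8≠0 swap→a[2]=8, slow++,fast++
slow=3 fast=12: a[fast]=0, fast++
slow=3 fast=13: a[fast]=0, fast++
slow=3 fast=14: a[fast]=0, fast++
slow=3 fast=15: a[fast]=0, fast++
slow=3 fast=16: a[fast]=0, fast++

[4, 7, 8, 0, 0, 0, 0, 0, 0, 0, 0, 0, 0, 0, 0, 0, 0]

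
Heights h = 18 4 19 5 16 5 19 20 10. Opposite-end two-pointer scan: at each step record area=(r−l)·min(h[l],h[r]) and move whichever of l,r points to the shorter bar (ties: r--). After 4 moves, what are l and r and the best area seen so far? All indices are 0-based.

l=3, r=7, best area=126

[0,8] min(18,10)*8=80 best=80 * → r--
[0,7] min(18,20)*7=126 best=126 * → l++
[1,7] min(4,20)*6=24 best=126 → l++
[2,7] min(19,20)*5=95 best=126 → l++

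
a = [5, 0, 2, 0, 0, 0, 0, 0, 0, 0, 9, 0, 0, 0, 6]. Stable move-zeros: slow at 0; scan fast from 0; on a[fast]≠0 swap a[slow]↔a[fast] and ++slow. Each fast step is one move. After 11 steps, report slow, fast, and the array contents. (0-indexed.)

slow=3, fast=11, a=[5, 2, 9, 0, 0, 0, 0, 0, 0, 0, 0, 0, 0, 0, 6]

(s=0,f=0) a[fast]=5≠0 swap→a[0]=5 → slow++,fast++
(s=1,f=1) a[fast]=0 → fast++
(s=1,f=2) a[fast]=2≠0 swap→a[1]=2 → slow++,fast++
(s=2,f=3) a[fast]=0 → fast++
(s=2,f=4) a[fast]=0 → fast++
(s=2,f=5) a[fast]=0 → fast++
(s=2,f=6) a[fast]=0 → fast++
(s=2,f=7) a[fast]=0 → fast++
(s=2,f=8) a[fast]=0 → fast++
(s=2,f=9) a[fast]=0 → fast++
(s=2,f=10) a[fast]=9≠0 swap→a[2]=9 → slow++,fast++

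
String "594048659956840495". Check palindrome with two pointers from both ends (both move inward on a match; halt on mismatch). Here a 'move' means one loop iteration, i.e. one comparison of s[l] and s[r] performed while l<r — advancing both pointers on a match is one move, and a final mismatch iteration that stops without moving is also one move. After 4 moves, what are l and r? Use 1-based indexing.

l=5, r=14

l=1 r=18: '5'=='5', l++,r--
l=2 r=17: '9'=='9', l++,r--
l=3 r=16: '4'=='4', l++,r--
l=4 r=15: '0'=='0', l++,r--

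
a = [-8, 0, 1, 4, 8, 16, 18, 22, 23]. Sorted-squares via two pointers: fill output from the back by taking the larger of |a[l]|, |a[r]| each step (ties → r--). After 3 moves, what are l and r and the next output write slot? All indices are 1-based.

l=1, r=6, next write slot=6

l=1 r=9: |-8|<=|23| out[9]=529, r--
l=1 r=8: |-8|<=|22| out[8]=484, r--
l=1 r=7: |-8|<=|18| out[7]=324, r--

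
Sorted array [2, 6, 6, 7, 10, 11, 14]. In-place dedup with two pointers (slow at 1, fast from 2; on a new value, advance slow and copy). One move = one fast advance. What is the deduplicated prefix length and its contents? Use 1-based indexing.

slow=1 fast=2: a[fast]=6≠a[slow]=2 write a[2]=6, slow++,fast++
slow=2 fast=3: a[fast]=6=a[slow] dup, fast++
slow=2 fast=4: a[fast]=7≠a[slow]=6 write a[3]=7, slow++,fast++
slow=3 fast=5: a[fast]=10≠a[slow]=7 write a[4]=10, slow++,fast++
slow=4 fast=6: a[fast]=11≠a[slow]=10 write a[5]=11, slow++,fast++
slow=5 fast=7: a[fast]=14≠a[slow]=11 write a[6]=14, slow++,fast++

length 6; prefix = [2, 6, 7, 10, 11, 14]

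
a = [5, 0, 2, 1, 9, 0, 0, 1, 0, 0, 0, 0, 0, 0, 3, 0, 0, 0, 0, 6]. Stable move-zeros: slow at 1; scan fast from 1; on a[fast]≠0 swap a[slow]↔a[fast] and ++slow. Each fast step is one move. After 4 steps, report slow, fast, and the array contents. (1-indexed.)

slow=4, fast=5, a=[5, 2, 1, 0, 9, 0, 0, 1, 0, 0, 0, 0, 0, 0, 3, 0, 0, 0, 0, 6]

(s=1,f=1) a[fast]=5≠0 swap→a[1]=5 → slow++,fast++
(s=2,f=2) a[fast]=0 → fast++
(s=2,f=3) a[fast]=2≠0 swap→a[2]=2 → slow++,fast++
(s=3,f=4) a[fast]=1≠0 swap→a[3]=1 → slow++,fast++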